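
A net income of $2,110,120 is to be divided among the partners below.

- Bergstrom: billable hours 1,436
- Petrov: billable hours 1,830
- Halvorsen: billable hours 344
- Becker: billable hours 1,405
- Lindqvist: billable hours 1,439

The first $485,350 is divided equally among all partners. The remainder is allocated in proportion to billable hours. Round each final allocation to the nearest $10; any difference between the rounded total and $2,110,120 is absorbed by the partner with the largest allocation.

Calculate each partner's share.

First tranche $485,350 split equally: $97,070 each.
Remainder $1,624,770 by billable hours (total 6,454): Bergstrom 361,507.55 → $361,510; Petrov 460,695.55 → $460,700; Halvorsen 86,600.69 → $86,600; Becker 353,703.42 → $353,700; Lindqvist 362,262.79 → $362,260.
Totals: Bergstrom $97,070 + $361,510 = $458,580; Petrov $97,070 + $460,700 = $557,770; Halvorsen $97,070 + $86,600 = $183,670; Becker $97,070 + $353,700 = $450,770; Lindqvist $97,070 + $362,260 = $459,330.

Bergstrom: $458,580 | Petrov: $557,770 | Halvorsen: $183,670 | Becker: $450,770 | Lindqvist: $459,330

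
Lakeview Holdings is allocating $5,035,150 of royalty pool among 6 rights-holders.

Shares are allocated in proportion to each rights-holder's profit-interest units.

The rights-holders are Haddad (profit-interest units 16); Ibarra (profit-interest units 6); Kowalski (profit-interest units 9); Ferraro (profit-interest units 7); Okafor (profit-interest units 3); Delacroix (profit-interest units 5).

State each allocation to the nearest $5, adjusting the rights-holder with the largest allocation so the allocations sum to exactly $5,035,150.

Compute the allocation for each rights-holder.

Total profit-interest units = 46.
Unrounded shares: Haddad 16/46 × $5,035,150 = 1,751,356.52; Ibarra 6/46 × $5,035,150 = 656,758.70; Kowalski 9/46 × $5,035,150 = 985,138.04; Ferraro 7/46 × $5,035,150 = 766,218.48; Okafor 3/46 × $5,035,150 = 328,379.35; Delacroix 5/46 × $5,035,150 = 547,298.91.
Rounded to nearest $5: Haddad $1,751,355; Ibarra $656,760; Kowalski $985,140; Ferraro $766,220; Okafor $328,380; Delacroix $547,300. Sum = $5,035,155.
Difference $5,035,150 − $5,035,155 = −$5 applied to largest allocation (Haddad): Haddad becomes $1,751,350.

Haddad: $1,751,350 · Ibarra: $656,760 · Kowalski: $985,140 · Ferraro: $766,220 · Okafor: $328,380 · Delacroix: $547,300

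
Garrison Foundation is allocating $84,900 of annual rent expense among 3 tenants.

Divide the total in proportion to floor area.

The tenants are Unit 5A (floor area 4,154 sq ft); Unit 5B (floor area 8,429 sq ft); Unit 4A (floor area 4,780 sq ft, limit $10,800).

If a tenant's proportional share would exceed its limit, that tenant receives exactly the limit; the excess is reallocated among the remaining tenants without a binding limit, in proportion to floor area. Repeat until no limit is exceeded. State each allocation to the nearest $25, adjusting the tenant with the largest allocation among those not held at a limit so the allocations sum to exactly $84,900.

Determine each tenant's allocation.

Unit 5A: $24,450 · Unit 5B: $49,650 · Unit 4A: $10,800

Sum of floor area: 17,363.
Unconstrained shares: Unit 5A 20,311.85; Unit 5B 41,215.35; Unit 4A 23,372.80.
Cap binds for Unit 4A ($10,800); residual $74,100 reallocated over remaining floor area 12,583.
Remaining shares: Unit 5A 24,462.48 → $24,450; Unit 5B 49,637.52 → $49,650.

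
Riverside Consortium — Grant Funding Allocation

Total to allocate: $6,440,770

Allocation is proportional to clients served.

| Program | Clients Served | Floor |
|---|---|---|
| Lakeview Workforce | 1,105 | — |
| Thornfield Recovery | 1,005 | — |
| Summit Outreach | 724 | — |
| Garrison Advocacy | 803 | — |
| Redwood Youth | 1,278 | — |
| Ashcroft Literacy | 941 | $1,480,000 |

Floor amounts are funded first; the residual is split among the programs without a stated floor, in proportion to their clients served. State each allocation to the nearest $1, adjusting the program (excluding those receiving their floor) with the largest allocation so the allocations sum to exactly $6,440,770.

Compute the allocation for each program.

Guaranteed amounts: Ashcroft Literacy $1,480,000. Residual $4,960,770.
Residual split over remaining clients served 4,915: Lakeview Workforce 1,115,290.10 → $1,115,290; Thornfield Recovery 1,014,358.87 → $1,014,359; Summit Outreach 730,742.11 → $730,742; Garrison Advocacy 810,477.78 → $810,478; Redwood Youth 1,289,901.13 → $1,289,901.

Lakeview Workforce: $1,115,290 · Thornfield Recovery: $1,014,359 · Summit Outreach: $730,742 · Garrison Advocacy: $810,478 · Redwood Youth: $1,289,901 · Ashcroft Literacy: $1,480,000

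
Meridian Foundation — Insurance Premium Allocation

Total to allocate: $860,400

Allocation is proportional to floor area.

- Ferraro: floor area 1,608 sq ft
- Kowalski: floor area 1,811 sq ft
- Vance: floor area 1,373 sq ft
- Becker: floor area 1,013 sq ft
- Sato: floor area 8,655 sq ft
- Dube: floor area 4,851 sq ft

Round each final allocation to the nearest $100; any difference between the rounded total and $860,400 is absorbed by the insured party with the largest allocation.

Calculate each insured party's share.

Total floor area = 19,311.
Unrounded shares: Ferraro 1,608/19,311 × $860,400 = 71,644.31; Kowalski 1,811/19,311 × $860,400 = 80,688.95; Vance 1,373/19,311 × $860,400 = 61,173.90; Becker 1,013/19,311 × $860,400 = 45,134.13; Sato 8,655/19,311 × $860,400 = 385,622.81; Dube 4,851/19,311 × $860,400 = 216,135.90.
At nearest $100: Ferraro $71,600; Kowalski $80,700; Vance $61,200; Becker $45,100; Sato $385,600; Dube $216,100. Sum = $860,300.
Difference $860,400 − $860,300 = +$100 applied to largest allocation (Sato): Sato becomes $385,700.

Ferraro: $71,600 | Kowalski: $80,700 | Vance: $61,200 | Becker: $45,100 | Sato: $385,700 | Dube: $216,100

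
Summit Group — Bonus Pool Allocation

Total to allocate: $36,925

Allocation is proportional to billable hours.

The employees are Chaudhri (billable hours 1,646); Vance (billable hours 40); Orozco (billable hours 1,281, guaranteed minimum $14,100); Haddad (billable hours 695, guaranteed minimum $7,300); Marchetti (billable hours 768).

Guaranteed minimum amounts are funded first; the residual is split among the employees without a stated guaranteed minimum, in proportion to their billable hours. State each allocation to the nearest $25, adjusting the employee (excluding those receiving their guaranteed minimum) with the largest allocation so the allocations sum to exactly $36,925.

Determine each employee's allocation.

Guaranteed amounts: Orozco $14,100; Haddad $7,300. Residual $15,525.
Residual split over remaining billable hours 2,454: Chaudhri 10,413.26 → $10,425; Vance 253.06 → $250; Marchetti 4,858.68 → $4,850.

Chaudhri: $10,425 | Vance: $250 | Orozco: $14,100 | Haddad: $7,300 | Marchetti: $4,850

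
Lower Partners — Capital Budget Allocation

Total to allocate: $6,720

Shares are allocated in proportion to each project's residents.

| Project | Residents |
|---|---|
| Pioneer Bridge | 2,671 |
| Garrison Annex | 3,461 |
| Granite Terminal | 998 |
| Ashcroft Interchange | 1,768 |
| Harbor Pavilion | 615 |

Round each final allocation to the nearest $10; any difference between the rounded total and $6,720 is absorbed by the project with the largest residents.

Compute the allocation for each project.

Pioneer Bridge: $1,890 · Garrison Annex: $2,450 · Granite Terminal: $700 · Ashcroft Interchange: $1,250 · Harbor Pavilion: $430

Residents total: 9,513.
Unrounded shares: Pioneer Bridge 2,671/9,513 × $6,720 = 1,886.80; Garrison Annex 3,461/9,513 × $6,720 = 2,444.86; Granite Terminal 998/9,513 × $6,720 = 704.99; Ashcroft Interchange 1,768/9,513 × $6,720 = 1,248.92; Harbor Pavilion 615/9,513 × $6,720 = 434.44.
After rounding ($10): Pioneer Bridge $1,890; Garrison Annex $2,440; Granite Terminal $700; Ashcroft Interchange $1,250; Harbor Pavilion $430. Sum = $6,710.
Difference $6,720 − $6,710 = +$10 applied to largest residents (Garrison Annex): Garrison Annex becomes $2,450.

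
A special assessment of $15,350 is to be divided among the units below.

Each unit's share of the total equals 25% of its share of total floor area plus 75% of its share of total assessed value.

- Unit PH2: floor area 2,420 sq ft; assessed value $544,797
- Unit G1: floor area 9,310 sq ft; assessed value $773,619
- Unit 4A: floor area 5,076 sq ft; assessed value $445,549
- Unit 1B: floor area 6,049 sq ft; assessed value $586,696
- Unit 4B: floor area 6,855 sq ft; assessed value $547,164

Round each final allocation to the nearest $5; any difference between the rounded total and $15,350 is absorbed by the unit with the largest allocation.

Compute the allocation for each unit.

Floor area total 29,710; assessed value total 2,897,825.
Combined weights (25% floor area + 75% assessed value): Unit PH2 0.1614; Unit G1 0.2786; Unit 4A 0.1580; Unit 1B 0.2027; Unit 4B 0.1993.
Pro-rata amounts: Unit PH2 2,476.95; Unit G1 4,275.97; Unit 4A 2,425.72; Unit 1B 3,112.15; Unit 4B 3,059.20.
Rounded to nearest $5: Unit PH2 $2,475; Unit G1 $4,275; Unit 4A $2,425; Unit 1B $3,110; Unit 4B $3,060. Sum = $15,345.
Difference $15,350 − $15,345 = +$5 applied to largest allocation (Unit G1): Unit G1 becomes $4,280.

Unit PH2: $2,475 · Unit G1: $4,280 · Unit 4A: $2,425 · Unit 1B: $3,110 · Unit 4B: $3,060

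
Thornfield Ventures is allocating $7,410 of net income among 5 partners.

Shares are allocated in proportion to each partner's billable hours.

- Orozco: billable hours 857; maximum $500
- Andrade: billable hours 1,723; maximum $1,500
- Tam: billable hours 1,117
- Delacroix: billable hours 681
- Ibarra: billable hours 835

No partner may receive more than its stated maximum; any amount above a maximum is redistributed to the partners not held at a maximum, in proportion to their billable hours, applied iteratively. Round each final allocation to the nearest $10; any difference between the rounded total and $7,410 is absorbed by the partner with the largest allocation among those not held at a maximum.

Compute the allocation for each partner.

Sum of billable hours: 5,213.
Unconstrained shares: Orozco 1,218.18; Andrade 2,449.15; Tam 1,587.76; Delacroix 968.00; Ibarra 1,186.91.
Held at cap: Orozco ($500), Andrade ($1,500); balance $5,410 reallocated over remaining billable hours 2,633.
Redistributed shares: Tam 2,295.09 → $2,300; Delacroix 1,399.24 → $1,400; Ibarra 1,715.67 → $1,720.
Rounding difference −$10 applied to Tam → $2,290.

Orozco: $500 | Andrade: $1,500 | Tam: $2,290 | Delacroix: $1,400 | Ibarra: $1,720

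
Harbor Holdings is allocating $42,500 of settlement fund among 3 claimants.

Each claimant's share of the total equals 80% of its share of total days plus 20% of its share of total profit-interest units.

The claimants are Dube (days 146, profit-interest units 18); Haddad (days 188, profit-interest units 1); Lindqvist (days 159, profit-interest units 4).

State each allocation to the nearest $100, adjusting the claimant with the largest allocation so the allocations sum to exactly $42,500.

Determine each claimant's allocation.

Dube: $16,800 · Haddad: $13,300 · Lindqvist: $12,400

Totals — days 493, profit-interest units 23.
Composite weights (80% days + 20% profit-interest units): Dube 0.3934; Haddad 0.3138; Lindqvist 0.2928.
Pro-rata amounts: Dube 16,721.14; Haddad 13,335.08; Lindqvist 12,443.78.
After rounding ($100): Dube $16,700; Haddad $13,300; Lindqvist $12,400. Sum = $42,400.
Difference $42,500 − $42,400 = +$100 applied to largest allocation (Dube): Dube becomes $16,800.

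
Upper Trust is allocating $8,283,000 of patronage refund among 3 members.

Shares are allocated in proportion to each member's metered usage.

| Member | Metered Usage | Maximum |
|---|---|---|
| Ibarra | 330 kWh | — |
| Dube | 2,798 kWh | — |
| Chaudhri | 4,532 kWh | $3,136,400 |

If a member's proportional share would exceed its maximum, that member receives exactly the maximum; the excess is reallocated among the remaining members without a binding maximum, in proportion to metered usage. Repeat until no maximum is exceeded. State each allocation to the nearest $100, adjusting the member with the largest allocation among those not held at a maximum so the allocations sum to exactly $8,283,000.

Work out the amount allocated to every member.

Ibarra: $543,000 | Dube: $4,603,600 | Chaudhri: $3,136,400

Total metered usage = 7,660.
Unconstrained shares: Ibarra 356,839.43; Dube 3,025,565.80; Chaudhri 4,900,594.78.
Cap binds for Chaudhri ($3,136,400); balance $5,146,600 reallocated over remaining metered usage 3,128.
Redistributed shares: Ibarra 542,959.72 → $543,000; Dube 4,603,640.28 → $4,603,600.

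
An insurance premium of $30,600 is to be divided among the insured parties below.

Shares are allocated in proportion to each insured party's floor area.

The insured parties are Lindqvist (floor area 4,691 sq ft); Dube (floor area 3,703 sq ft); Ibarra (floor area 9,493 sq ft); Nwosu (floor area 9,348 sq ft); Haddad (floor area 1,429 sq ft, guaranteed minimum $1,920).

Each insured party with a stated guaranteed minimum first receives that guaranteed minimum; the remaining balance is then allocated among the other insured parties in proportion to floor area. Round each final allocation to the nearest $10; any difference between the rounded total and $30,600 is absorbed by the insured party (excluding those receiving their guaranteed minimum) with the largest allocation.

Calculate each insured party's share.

Lindqvist: $4,940 | Dube: $3,900 | Ibarra: $10,000 | Nwosu: $9,840 | Haddad: $1,920

Guaranteed amounts: Haddad $1,920. Balance $28,680.
Balance split over remaining floor area 27,235: Lindqvist 4,939.89 → $4,940; Dube 3,899.47 → $3,900; Ibarra 9,996.67 → $10,000; Nwosu 9,843.97 → $9,840.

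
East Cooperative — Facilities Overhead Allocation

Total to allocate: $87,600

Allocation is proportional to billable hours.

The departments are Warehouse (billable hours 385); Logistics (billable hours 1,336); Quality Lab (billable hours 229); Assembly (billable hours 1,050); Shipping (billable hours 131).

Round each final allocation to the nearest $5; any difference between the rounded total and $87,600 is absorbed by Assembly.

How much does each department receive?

Warehouse: $10,770; Logistics: $37,380; Quality Lab: $6,405; Assembly: $29,380; Shipping: $3,665

Sum of billable hours: 3,131.
Raw shares: Warehouse 385/3,131 × $87,600 = 10,771.64; Logistics 1,336/3,131 × $87,600 = 37,378.98; Quality Lab 229/3,131 × $87,600 = 6,407.03; Assembly 1,050/3,131 × $87,600 = 29,377.20; Shipping 131/3,131 × $87,600 = 3,665.15.
At nearest $5: Warehouse $10,770; Logistics $37,380; Quality Lab $6,405; Assembly $29,375; Shipping $3,665. Sum = $87,595.
Difference $87,600 − $87,595 = +$5 applied to Assembly: Assembly becomes $29,380.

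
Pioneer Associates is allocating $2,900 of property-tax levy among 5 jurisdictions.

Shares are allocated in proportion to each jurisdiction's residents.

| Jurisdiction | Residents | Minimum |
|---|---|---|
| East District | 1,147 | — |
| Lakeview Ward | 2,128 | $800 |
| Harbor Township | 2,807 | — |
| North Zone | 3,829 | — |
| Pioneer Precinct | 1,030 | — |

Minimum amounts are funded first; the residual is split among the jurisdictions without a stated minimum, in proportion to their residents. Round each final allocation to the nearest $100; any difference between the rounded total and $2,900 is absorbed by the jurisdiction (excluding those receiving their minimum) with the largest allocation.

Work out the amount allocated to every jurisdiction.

Guaranteed amounts: Lakeview Ward $800. Residual $2,100.
Residual split over remaining residents 8,813: East District 273.31 → $300; Harbor Township 668.86 → $700; North Zone 912.39 → $900; Pioneer Precinct 245.43 → $200.

East District: $300 | Lakeview Ward: $800 | Harbor Township: $700 | North Zone: $900 | Pioneer Precinct: $200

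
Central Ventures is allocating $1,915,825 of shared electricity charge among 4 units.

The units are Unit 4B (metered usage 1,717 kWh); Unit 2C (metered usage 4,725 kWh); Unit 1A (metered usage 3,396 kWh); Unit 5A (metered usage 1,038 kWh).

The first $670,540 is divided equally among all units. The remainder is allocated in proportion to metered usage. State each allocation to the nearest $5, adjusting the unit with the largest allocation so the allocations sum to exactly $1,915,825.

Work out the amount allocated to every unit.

First tranche $670,540 split equally: $167,635 each.
Remainder $1,245,285 by metered usage (total 10,876): Unit 4B 196,593.82 → $196,595; Unit 2C 541,005.11 → $541,005; Unit 1A 388,836.69 → $388,835; Unit 5A 118,849.38 → $118,850.
Totals: Unit 4B $167,635 + $196,595 = $364,230; Unit 2C $167,635 + $541,005 = $708,640; Unit 1A $167,635 + $388,835 = $556,470; Unit 5A $167,635 + $118,850 = $286,485.

Unit 4B: $364,230 | Unit 2C: $708,640 | Unit 1A: $556,470 | Unit 5A: $286,485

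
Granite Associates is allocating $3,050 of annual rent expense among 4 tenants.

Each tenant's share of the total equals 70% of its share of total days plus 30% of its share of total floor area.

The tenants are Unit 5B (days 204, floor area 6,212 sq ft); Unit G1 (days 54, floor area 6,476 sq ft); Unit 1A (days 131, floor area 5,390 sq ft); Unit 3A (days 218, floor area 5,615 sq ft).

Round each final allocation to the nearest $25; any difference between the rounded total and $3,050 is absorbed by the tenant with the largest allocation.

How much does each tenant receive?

Totals — days 607, floor area 23,693.
Combined weights (70% days + 30% floor area): Unit 5B 0.3139; Unit G1 0.1443; Unit 1A 0.2193; Unit 3A 0.3225.
Pro-rata amounts: Unit 5B 957.43; Unit G1 440.03; Unit 1A 668.92; Unit 3A 983.62.
Rounded to nearest $25: Unit 5B $950; Unit G1 $450; Unit 1A $675; Unit 3A $975. Sum = $3,050.
No rounding difference to absorb.

Unit 5B: $950 · Unit G1: $450 · Unit 1A: $675 · Unit 3A: $975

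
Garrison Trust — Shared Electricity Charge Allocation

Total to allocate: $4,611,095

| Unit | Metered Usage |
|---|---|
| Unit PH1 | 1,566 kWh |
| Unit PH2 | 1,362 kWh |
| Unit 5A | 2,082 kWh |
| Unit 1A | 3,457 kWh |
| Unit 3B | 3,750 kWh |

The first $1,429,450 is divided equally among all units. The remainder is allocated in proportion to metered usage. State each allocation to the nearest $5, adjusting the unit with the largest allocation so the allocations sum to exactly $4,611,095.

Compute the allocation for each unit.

$1,429,450 shared equally gives $285,890 per unit.
Remainder $3,181,645 by metered usage (total 12,217): Unit PH1 407,829.75 → $407,830; Unit PH2 354,702.504 → $354,705; Unit 5A 542,210.44 → $542,210; Unit 1A 900,298.50 → $900,300; Unit 3B 976,603.81 → $976,605.
Rounding difference −$5 on remainder applied to Unit 3B.
Totals: Unit PH1 $285,890 + $407,830 = $693,720; Unit PH2 $285,890 + $354,705 = $640,595; Unit 5A $285,890 + $542,210 = $828,100; Unit 1A $285,890 + $900,300 = $1,186,190; Unit 3B $285,890 + $976,600 = $1,262,490.

Unit PH1: $693,720 | Unit PH2: $640,595 | Unit 5A: $828,100 | Unit 1A: $1,186,190 | Unit 3B: $1,262,490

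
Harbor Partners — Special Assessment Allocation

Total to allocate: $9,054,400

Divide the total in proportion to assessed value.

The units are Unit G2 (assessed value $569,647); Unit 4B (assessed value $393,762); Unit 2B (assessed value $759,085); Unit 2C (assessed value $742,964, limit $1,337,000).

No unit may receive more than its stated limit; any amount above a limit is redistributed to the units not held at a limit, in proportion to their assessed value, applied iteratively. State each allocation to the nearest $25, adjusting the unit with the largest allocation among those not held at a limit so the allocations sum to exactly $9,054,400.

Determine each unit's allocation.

Unit G2: $2,552,225; Unit 4B: $1,764,200; Unit 2B: $3,400,975; Unit 2C: $1,337,000

Combined assessed value = 2,465,458.
Unconstrained shares: Unit G2 2,092,029.88; Unit 4B 1,446,091.82; Unit 2B 2,787,741.35; Unit 2C 2,728,536.95.
Capped: Unit 2C ($1,337,000); residual $7,717,400 reallocated over remaining assessed value 1,722,494.
Redistributed shares: Unit G2 2,552,225.88 → $2,552,225; Unit 4B 1,764,197.06 → $1,764,200; Unit 2B 3,400,977.06 → $3,400,975.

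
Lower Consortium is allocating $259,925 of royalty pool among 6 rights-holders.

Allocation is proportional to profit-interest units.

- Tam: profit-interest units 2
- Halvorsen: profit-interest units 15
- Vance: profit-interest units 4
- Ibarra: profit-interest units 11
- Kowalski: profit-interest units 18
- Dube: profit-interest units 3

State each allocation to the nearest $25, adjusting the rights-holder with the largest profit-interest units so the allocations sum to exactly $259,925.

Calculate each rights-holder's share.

Tam: $9,800 · Halvorsen: $73,575 · Vance: $19,625 · Ibarra: $53,950 · Kowalski: $88,250 · Dube: $14,725

Combined profit-interest units = 53.
Unrounded shares: Tam 2/53 × $259,925 = 9,808.49; Halvorsen 15/53 × $259,925 = 73,563.68; Vance 4/53 × $259,925 = 19,616.98; Ibarra 11/53 × $259,925 = 53,946.70; Kowalski 18/53 × $259,925 = 88,276.42; Dube 3/53 × $259,925 = 14,712.74.
At nearest $25: Tam $9,800; Halvorsen $73,575; Vance $19,625; Ibarra $53,950; Kowalski $88,275; Dube $14,725. Sum = $259,950.
Difference $259,925 − $259,950 = −$25 applied to largest profit-interest units (Kowalski): Kowalski becomes $88,250.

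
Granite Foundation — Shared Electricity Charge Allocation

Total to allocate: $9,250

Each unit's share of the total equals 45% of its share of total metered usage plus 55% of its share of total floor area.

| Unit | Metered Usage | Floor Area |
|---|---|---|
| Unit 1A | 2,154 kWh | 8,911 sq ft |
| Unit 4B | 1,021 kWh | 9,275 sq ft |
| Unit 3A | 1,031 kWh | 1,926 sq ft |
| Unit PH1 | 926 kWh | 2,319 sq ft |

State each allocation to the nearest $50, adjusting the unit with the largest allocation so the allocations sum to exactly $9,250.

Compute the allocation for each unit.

Unit 1A: $3,750 · Unit 4B: $2,950 · Unit 3A: $1,250 · Unit PH1: $1,300

Metered usage total 5,132; floor area total 22,431.
Blended shares (45% metered usage + 55% floor area): Unit 1A 0.4074; Unit 4B 0.3169; Unit 3A 0.1376; Unit PH1 0.1381.
Proportional shares: Unit 1A 3,768.16; Unit 4B 2,931.75; Unit 3A 1,273.06; Unit PH1 1,277.03.
Rounded to nearest $50: Unit 1A $3,750; Unit 4B $2,950; Unit 3A $1,250; Unit PH1 $1,300. Sum = $9,250.
Rounded total matches; no reconciliation needed.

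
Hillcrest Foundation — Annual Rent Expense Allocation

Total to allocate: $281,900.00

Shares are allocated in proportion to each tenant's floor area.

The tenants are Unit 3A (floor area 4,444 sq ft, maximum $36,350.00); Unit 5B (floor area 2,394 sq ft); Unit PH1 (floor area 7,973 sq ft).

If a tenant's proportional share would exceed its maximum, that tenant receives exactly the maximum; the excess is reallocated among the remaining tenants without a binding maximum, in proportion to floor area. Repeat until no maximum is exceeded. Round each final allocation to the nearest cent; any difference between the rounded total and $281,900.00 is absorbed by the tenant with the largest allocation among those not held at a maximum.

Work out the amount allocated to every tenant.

Unit 3A: $36,350.00; Unit 5B: $56,703.65; Unit PH1: $188,846.35

Sum of floor area: 14,811.
Unconstrained shares: Unit 3A 84,583.3232; Unit 5B 45,565.3636; Unit PH1 151,751.3132.
Held at cap: Unit 3A ($36,350.00); residual $245,550.00 reallocated over remaining floor area 10,367.
Shares after redistribution: Unit 5B 56,703.6462 → $56,703.65; Unit PH1 188,846.3538 → $188,846.35.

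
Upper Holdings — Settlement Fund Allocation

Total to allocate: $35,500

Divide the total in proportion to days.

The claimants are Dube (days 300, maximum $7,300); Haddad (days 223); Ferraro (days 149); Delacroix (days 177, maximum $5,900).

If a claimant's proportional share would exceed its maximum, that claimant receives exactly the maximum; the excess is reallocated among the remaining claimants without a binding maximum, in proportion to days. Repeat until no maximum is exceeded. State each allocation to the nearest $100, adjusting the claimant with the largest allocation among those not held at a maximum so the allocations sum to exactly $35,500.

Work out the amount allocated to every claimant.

Dube: $7,300; Haddad: $13,400; Ferraro: $8,900; Delacroix: $5,900

Sum of days: 849.
Unconstrained shares: Dube 12,544.17; Haddad 9,324.50; Ferraro 6,230.27; Delacroix 7,401.06.
Capped: Dube ($7,300), Delacroix ($5,900); residual $22,300 reallocated over remaining days 372.
Redistributed shares: Haddad 13,368.01 → $13,400; Ferraro 8,931.99 → $8,900.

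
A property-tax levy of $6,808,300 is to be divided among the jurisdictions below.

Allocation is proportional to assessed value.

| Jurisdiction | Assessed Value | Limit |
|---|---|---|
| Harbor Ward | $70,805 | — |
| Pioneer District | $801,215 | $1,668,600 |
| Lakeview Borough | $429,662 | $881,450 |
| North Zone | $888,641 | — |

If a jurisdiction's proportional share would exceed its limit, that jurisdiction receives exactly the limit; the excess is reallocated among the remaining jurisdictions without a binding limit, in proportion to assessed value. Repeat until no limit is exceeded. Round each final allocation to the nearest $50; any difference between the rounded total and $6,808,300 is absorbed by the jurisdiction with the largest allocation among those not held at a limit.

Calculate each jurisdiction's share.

Sum of assessed value: 2,190,323.
Unconstrained shares: Harbor Ward 220,087.03; Pioneer District 2,490,460.12; Lakeview Borough 1,335,541.74; North Zone 2,762,211.11.
Capped: Pioneer District ($1,668,600), Lakeview Borough ($881,450); remaining pool $4,258,250 reallocated over remaining assessed value 959,446.
Redistributed shares: Harbor Ward 314,249.46 → $314,250; North Zone 3,944,000.54 → $3,944,000.

Harbor Ward: $314,250; Pioneer District: $1,668,600; Lakeview Borough: $881,450; North Zone: $3,944,000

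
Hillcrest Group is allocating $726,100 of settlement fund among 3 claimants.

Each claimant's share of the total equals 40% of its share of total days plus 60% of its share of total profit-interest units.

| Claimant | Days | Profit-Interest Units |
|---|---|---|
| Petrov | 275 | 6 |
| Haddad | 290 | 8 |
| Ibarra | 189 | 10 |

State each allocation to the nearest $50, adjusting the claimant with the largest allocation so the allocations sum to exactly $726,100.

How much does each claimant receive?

Totals — days 754, profit-interest units 24.
Combined weights (40% days + 60% profit-interest units): Petrov 0.2959; Haddad 0.3538; Ibarra 0.3503.
Proportional shares: Petrov 214,844.71; Haddad 256,927.69; Ibarra 254,327.60.
Rounded to nearest $50: Petrov $214,850; Haddad $256,950; Ibarra $254,350. Sum = $726,150.
Difference $726,100 − $726,150 = −$50 applied to largest allocation (Haddad): Haddad becomes $256,900.

Petrov: $214,850 · Haddad: $256,900 · Ibarra: $254,350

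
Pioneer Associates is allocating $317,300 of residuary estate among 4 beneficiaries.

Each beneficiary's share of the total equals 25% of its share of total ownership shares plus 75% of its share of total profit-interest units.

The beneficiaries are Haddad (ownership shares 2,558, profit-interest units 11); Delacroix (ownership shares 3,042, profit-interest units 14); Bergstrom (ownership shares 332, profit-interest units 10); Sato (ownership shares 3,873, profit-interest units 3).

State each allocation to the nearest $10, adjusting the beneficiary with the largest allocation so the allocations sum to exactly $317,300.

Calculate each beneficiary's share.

Ownership shares total 9,805; profit-interest units total 38.
Composite weights (25% ownership shares + 75% profit-interest units): Haddad 0.2823; Delacroix 0.3539; Bergstrom 0.2058; Sato 0.1580.
Pro-rata amounts: Haddad 89,582.39; Delacroix 112,285.57; Bergstrom 65,310.97; Sato 50,121.08.
Rounded to nearest $10: Haddad $89,580; Delacroix $112,290; Bergstrom $65,310; Sato $50,120. Sum = $317,300.
No rounding difference to absorb.

Haddad: $89,580 · Delacroix: $112,290 · Bergstrom: $65,310 · Sato: $50,120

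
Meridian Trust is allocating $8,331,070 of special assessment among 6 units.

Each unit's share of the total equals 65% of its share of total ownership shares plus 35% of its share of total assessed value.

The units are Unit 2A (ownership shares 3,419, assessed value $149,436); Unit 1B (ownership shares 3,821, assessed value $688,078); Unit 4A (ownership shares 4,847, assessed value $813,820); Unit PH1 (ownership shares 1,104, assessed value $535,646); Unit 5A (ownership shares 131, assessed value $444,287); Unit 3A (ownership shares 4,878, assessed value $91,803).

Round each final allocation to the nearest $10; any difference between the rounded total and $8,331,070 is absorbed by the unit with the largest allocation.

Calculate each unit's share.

Totals — ownership shares 18,200, assessed value 2,723,070.
Combined weights (65% ownership shares + 35% assessed value): Unit 2A 0.1413; Unit 1B 0.2249; Unit 4A 0.2777; Unit PH1 0.1083; Unit 5A 0.0618; Unit 3A 0.1860.
Proportional shares: Unit 2A 1,177,299.84; Unit 1B 1,873,690.26; Unit 4A 2,313,609.51; Unit PH1 902,054.12; Unit 5A 514,721.84; Unit 3A 1,549,694.44.
After rounding ($10): Unit 2A $1,177,300; Unit 1B $1,873,690; Unit 4A $2,313,610; Unit PH1 $902,050; Unit 5A $514,720; Unit 3A $1,549,690. Sum = $8,331,060.
Difference $8,331,070 − $8,331,060 = +$10 applied to largest allocation (Unit 4A): Unit 4A becomes $2,313,620.

Unit 2A: $1,177,300 | Unit 1B: $1,873,690 | Unit 4A: $2,313,620 | Unit PH1: $902,050 | Unit 5A: $514,720 | Unit 3A: $1,549,690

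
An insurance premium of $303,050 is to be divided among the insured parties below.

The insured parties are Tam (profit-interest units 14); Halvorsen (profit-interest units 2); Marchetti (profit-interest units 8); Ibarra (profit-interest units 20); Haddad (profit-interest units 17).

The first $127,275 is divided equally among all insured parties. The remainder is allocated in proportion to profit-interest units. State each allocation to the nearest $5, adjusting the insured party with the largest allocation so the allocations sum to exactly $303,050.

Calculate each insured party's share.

Tam: $65,795; Halvorsen: $31,220; Marchetti: $48,505; Ibarra: $83,090; Haddad: $74,440

Equal tier: $127,275 ÷ 5 = $25,455 apiece.
Remainder $175,775 by profit-interest units (total 61): Tam 40,341.80 → $40,340; Halvorsen 5,763.11 → $5,765; Marchetti 23,052.46 → $23,050; Ibarra 57,631.15 → $57,630; Haddad 48,986.48 → $48,985.
Rounding difference +$5 on remainder applied to Ibarra.
Totals: Tam $25,455 + $40,340 = $65,795; Halvorsen $25,455 + $5,765 = $31,220; Marchetti $25,455 + $23,050 = $48,505; Ibarra $25,455 + $57,635 = $83,090; Haddad $25,455 + $48,985 = $74,440.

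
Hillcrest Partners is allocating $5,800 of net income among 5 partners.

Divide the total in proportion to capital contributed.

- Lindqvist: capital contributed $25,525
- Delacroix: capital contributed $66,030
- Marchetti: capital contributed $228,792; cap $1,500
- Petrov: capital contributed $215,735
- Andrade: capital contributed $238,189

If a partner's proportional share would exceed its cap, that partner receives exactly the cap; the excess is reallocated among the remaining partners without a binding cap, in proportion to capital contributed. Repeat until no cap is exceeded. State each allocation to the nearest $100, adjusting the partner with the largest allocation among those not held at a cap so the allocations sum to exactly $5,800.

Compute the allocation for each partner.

Lindqvist: $200 · Delacroix: $500 · Marchetti: $1,500 · Petrov: $1,700 · Andrade: $1,900

Sum of capital contributed: 774,271.
Pro-rata shares before constraints: Lindqvist 191.21; Delacroix 494.63; Marchetti 1,713.86; Petrov 1,616.05; Andrade 1,784.25.
Capped: Marchetti ($1,500); residual $4,300 reallocated over remaining capital contributed 545,479.
Redistributed shares: Lindqvist 201.21 → $200; Delacroix 520.51 → $500; Petrov 1,700.63 → $1,700; Andrade 1,877.64 → $1,900.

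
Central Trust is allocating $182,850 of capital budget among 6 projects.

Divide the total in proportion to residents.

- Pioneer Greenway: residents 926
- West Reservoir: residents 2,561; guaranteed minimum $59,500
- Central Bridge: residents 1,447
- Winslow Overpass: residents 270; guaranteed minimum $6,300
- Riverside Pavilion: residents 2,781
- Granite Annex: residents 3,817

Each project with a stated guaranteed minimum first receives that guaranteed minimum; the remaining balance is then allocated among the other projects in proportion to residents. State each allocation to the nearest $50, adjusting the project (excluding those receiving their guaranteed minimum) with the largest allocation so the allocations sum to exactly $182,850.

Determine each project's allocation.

Pioneer Greenway: $12,100 · West Reservoir: $59,500 · Central Bridge: $18,900 · Winslow Overpass: $6,300 · Riverside Pavilion: $36,300 · Granite Annex: $49,750

Guaranteed amounts: West Reservoir $59,500; Winslow Overpass $6,300. Residual $117,050.
Residual split over remaining residents 8,971: Pioneer Greenway 12,082.08 → $12,100; Central Bridge 18,879.87 → $18,900; Riverside Pavilion 36,285.37 → $36,300; Granite Annex 49,802.68 → $49,800.
Rounding difference −$50 applied to Granite Annex → $49,750.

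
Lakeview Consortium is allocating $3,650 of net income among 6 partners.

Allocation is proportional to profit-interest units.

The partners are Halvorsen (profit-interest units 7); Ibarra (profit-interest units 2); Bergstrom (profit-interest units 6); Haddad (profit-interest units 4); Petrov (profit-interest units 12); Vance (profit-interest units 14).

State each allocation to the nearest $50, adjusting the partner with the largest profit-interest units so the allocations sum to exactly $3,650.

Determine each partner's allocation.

Profit-interest units total: 7 + 2 + 6 + 4 + 12 + 14 = 45.
Raw shares: Halvorsen 567.78; Ibarra 162.22; Bergstrom 486.67; Haddad 324.44; Petrov 973.33; Vance 1,135.56.
Rounded to nearest $50: Halvorsen $550; Ibarra $150; Bergstrom $500; Haddad $300; Petrov $950; Vance $1,150. Sum = $3,600.
Difference $3,650 − $3,600 = +$50 applied to largest profit-interest units (Vance): Vance becomes $1,200.

Halvorsen: $550 · Ibarra: $150 · Bergstrom: $500 · Haddad: $300 · Petrov: $950 · Vance: $1,200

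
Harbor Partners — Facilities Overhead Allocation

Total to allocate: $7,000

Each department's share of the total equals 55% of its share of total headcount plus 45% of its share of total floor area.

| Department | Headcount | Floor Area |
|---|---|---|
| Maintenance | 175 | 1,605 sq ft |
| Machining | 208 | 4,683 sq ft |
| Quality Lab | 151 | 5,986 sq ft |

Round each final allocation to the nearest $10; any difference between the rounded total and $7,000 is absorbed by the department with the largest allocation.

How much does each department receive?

Maintenance: $1,670 · Machining: $2,710 · Quality Lab: $2,620

Totals — headcount 534, floor area 12,274.
Combined weights (55% headcount + 45% floor area): Maintenance 0.2391; Machining 0.3859; Quality Lab 0.3750.
Raw shares: Maintenance 1,673.61; Machining 2,701.47; Quality Lab 2,624.92.
At nearest $10: Maintenance $1,670; Machining $2,700; Quality Lab $2,620. Sum = $6,990.
Difference $7,000 − $6,990 = +$10 applied to largest allocation (Machining): Machining becomes $2,710.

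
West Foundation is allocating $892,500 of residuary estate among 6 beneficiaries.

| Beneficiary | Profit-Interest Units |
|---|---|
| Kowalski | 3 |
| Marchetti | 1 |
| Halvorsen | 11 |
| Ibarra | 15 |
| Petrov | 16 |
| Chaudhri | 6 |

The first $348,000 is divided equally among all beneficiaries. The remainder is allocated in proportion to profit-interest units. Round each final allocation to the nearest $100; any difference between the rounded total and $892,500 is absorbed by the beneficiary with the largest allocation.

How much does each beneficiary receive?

Kowalski: $89,400 | Marchetti: $68,500 | Halvorsen: $173,200 | Ibarra: $215,100 | Petrov: $225,500 | Chaudhri: $120,800

First tranche $348,000 split equally: $58,000 each.
Remainder $544,500 by profit-interest units (total 52): Kowalski 31,413.46 → $31,400; Marchetti 10,471.15 → $10,500; Halvorsen 115,182.69 → $115,200; Ibarra 157,067.31 → $157,100; Petrov 167,538.46 → $167,500; Chaudhri 62,826.92 → $62,800.
Totals: Kowalski $58,000 + $31,400 = $89,400; Marchetti $58,000 + $10,500 = $68,500; Halvorsen $58,000 + $115,200 = $173,200; Ibarra $58,000 + $157,100 = $215,100; Petrov $58,000 + $167,500 = $225,500; Chaudhri $58,000 + $62,800 = $120,800.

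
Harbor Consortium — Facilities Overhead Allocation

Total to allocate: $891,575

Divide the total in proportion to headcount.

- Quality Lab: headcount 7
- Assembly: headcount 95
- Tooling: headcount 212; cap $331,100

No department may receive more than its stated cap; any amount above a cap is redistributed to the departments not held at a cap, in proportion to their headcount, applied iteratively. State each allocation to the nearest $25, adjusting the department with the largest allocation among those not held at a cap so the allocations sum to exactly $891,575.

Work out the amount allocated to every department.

Quality Lab: $38,475 · Assembly: $522,000 · Tooling: $331,100

Headcount total: 314.
Unconstrained shares: Quality Lab 19,875.88; Assembly 269,744.03; Tooling 601,955.10.
Held at cap: Tooling ($331,100); remaining pool $560,475 reallocated over remaining headcount 102.
Shares after redistribution: Quality Lab 38,463.97 → $38,475; Assembly 522,011.03 → $522,000.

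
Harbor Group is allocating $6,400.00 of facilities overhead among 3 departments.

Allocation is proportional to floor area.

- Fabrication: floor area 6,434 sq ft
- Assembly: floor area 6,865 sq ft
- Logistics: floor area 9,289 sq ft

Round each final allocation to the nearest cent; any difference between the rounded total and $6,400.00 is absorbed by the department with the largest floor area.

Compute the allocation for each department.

Fabrication: $1,822.99; Assembly: $1,945.10; Logistics: $2,631.91

Sum of floor area: 6,434 + 6,865 + 9,289 = 22,588.
Raw shares: Fabrication 1,822.9857; Assembly 1,945.1036; Logistics 2,631.9107.
After rounding (cent): Fabrication $1,822.99; Assembly $1,945.10; Logistics $2,631.91. Sum = $6,400.00.
No rounding difference to absorb.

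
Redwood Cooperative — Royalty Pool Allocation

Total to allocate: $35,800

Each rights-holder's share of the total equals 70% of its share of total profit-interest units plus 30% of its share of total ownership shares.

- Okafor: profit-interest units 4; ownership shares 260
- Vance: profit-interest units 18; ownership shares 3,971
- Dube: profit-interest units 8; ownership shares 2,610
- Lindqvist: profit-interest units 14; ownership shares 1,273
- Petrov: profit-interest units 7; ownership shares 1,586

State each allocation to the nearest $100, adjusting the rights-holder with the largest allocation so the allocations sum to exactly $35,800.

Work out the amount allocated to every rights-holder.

Okafor: $2,300; Vance: $13,200; Dube: $6,800; Lindqvist: $8,300; Petrov: $5,200

Totals — profit-interest units 51, ownership shares 9,700.
Composite weights (70% profit-interest units + 30% ownership shares): Okafor 0.0629; Vance 0.3699; Dube 0.1905; Lindqvist 0.2315; Petrov 0.1451.
Unrounded shares: Okafor 2,253.37; Vance 13,241.46; Dube 6,820.82; Lindqvist 8,288.70; Petrov 5,195.65.
Rounded to nearest $100: Okafor $2,300; Vance $13,200; Dube $6,800; Lindqvist $8,300; Petrov $5,200. Sum = $35,800.
No rounding difference to absorb.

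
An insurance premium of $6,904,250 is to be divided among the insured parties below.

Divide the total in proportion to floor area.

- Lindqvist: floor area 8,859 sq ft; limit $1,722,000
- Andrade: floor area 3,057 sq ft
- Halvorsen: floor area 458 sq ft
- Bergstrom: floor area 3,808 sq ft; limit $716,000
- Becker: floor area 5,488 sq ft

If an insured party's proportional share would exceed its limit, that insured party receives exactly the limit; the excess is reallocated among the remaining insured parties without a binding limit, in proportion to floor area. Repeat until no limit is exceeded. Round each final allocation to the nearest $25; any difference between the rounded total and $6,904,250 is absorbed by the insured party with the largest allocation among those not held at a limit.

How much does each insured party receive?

Combined floor area = 21,670.
Proportional shares (ignoring caps): Lindqvist 2,822,554.26; Andrade 973,986.72; Halvorsen 145,922.77; Bergstrom 1,213,261.84; Becker 1,748,524.41.
Cap binds for Lindqvist ($1,722,000), Bergstrom ($716,000); residual $4,466,250 reallocated over remaining floor area 9,003.
Shares after redistribution: Andrade 1,516,530.74 → $1,516,525; Halvorsen 227,206.76 → $227,200; Becker 2,722,512.496 → $2,722,500.
Rounding difference +$25 applied to Becker → $2,722,525.

Lindqvist: $1,722,000 · Andrade: $1,516,525 · Halvorsen: $227,200 · Bergstrom: $716,000 · Becker: $2,722,525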